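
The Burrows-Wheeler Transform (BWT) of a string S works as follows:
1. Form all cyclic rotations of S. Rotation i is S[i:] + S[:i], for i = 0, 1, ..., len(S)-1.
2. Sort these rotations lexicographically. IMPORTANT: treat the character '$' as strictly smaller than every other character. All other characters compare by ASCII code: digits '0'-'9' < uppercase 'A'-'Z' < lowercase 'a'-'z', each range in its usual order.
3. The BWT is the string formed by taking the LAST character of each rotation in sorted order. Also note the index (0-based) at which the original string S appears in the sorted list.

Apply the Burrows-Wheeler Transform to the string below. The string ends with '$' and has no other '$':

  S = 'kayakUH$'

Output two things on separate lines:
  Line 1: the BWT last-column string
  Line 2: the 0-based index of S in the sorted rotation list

Answer: HUkyka$a
6

Derivation:
All 8 rotations (rotation i = S[i:]+S[:i]):
  rot[0] = kayakUH$
  rot[1] = ayakUH$k
  rot[2] = yakUH$ka
  rot[3] = akUH$kay
  rot[4] = kUH$kaya
  rot[5] = UH$kayak
  rot[6] = H$kayakU
  rot[7] = $kayakUH
Sorted (with $ < everything):
  sorted[0] = $kayakUH  (last char: 'H')
  sorted[1] = H$kayakU  (last char: 'U')
  sorted[2] = UH$kayak  (last char: 'k')
  sorted[3] = akUH$kay  (last char: 'y')
  sorted[4] = ayakUH$k  (last char: 'k')
  sorted[5] = kUH$kaya  (last char: 'a')
  sorted[6] = kayakUH$  (last char: '$')
  sorted[7] = yakUH$ka  (last char: 'a')
Last column: HUkyka$a
Original string S is at sorted index 6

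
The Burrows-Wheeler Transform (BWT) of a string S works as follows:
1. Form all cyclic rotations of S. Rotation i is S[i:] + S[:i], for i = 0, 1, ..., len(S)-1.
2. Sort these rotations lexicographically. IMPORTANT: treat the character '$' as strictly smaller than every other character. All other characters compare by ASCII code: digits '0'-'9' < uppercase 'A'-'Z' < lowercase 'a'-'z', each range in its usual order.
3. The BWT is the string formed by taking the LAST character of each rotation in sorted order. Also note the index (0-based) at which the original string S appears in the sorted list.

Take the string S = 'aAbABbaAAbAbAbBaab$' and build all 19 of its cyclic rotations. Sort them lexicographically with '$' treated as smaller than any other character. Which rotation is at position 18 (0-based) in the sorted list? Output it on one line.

All 19 rotations (rotation i = S[i:]+S[:i]):
  rot[0] = aAbABbaAAbAbAbBaab$
  rot[1] = AbABbaAAbAbAbBaab$a
  rot[2] = bABbaAAbAbAbBaab$aA
  rot[3] = ABbaAAbAbAbBaab$aAb
  rot[4] = BbaAAbAbAbBaab$aAbA
  rot[5] = baAAbAbAbBaab$aAbAB
  rot[6] = aAAbAbAbBaab$aAbABb
  rot[7] = AAbAbAbBaab$aAbABba
  rot[8] = AbAbAbBaab$aAbABbaA
  rot[9] = bAbAbBaab$aAbABbaAA
  rot[10] = AbAbBaab$aAbABbaAAb
  rot[11] = bAbBaab$aAbABbaAAbA
  rot[12] = AbBaab$aAbABbaAAbAb
  rot[13] = bBaab$aAbABbaAAbAbA
  rot[14] = Baab$aAbABbaAAbAbAb
  rot[15] = aab$aAbABbaAAbAbAbB
  rot[16] = ab$aAbABbaAAbAbAbBa
  rot[17] = b$aAbABbaAAbAbAbBaa
  rot[18] = $aAbABbaAAbAbAbBaab
Sorted (with $ < everything):
  sorted[0] = $aAbABbaAAbAbAbBaab
  sorted[1] = AAbAbAbBaab$aAbABba
  sorted[2] = ABbaAAbAbAbBaab$aAb
  sorted[3] = AbABbaAAbAbAbBaab$a
  sorted[4] = AbAbAbBaab$aAbABbaA
  sorted[5] = AbAbBaab$aAbABbaAAb
  sorted[6] = AbBaab$aAbABbaAAbAb
  sorted[7] = Baab$aAbABbaAAbAbAb
  sorted[8] = BbaAAbAbAbBaab$aAbA
  sorted[9] = aAAbAbAbBaab$aAbABb
  sorted[10] = aAbABbaAAbAbAbBaab$
  sorted[11] = aab$aAbABbaAAbAbAbB
  sorted[12] = ab$aAbABbaAAbAbAbBa
  sorted[13] = b$aAbABbaAAbAbAbBaa
  sorted[14] = bABbaAAbAbAbBaab$aA
  sorted[15] = bAbAbBaab$aAbABbaAA
  sorted[16] = bAbBaab$aAbABbaAAbA
  sorted[17] = bBaab$aAbABbaAAbAbA
  sorted[18] = baAAbAbAbBaab$aAbAB
sorted[18] = baAAbAbAbBaab$aAbAB

Answer: baAAbAbAbBaab$aAbAB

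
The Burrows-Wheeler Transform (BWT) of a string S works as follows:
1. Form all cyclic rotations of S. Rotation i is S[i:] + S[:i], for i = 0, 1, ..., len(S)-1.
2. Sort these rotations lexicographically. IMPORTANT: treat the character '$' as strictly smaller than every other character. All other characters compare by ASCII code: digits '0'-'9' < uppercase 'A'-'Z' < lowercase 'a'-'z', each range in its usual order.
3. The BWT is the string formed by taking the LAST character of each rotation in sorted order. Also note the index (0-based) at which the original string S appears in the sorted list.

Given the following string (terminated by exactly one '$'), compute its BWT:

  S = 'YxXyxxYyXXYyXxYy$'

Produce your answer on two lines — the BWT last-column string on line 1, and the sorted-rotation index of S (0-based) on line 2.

Answer: yyXyx$xxXYXxyYYYX
5

Derivation:
All 17 rotations (rotation i = S[i:]+S[:i]):
  rot[0] = YxXyxxYyXXYyXxYy$
  rot[1] = xXyxxYyXXYyXxYy$Y
  rot[2] = XyxxYyXXYyXxYy$Yx
  rot[3] = yxxYyXXYyXxYy$YxX
  rot[4] = xxYyXXYyXxYy$YxXy
  rot[5] = xYyXXYyXxYy$YxXyx
  rot[6] = YyXXYyXxYy$YxXyxx
  rot[7] = yXXYyXxYy$YxXyxxY
  rot[8] = XXYyXxYy$YxXyxxYy
  rot[9] = XYyXxYy$YxXyxxYyX
  rot[10] = YyXxYy$YxXyxxYyXX
  rot[11] = yXxYy$YxXyxxYyXXY
  rot[12] = XxYy$YxXyxxYyXXYy
  rot[13] = xYy$YxXyxxYyXXYyX
  rot[14] = Yy$YxXyxxYyXXYyXx
  rot[15] = y$YxXyxxYyXXYyXxY
  rot[16] = $YxXyxxYyXXYyXxYy
Sorted (with $ < everything):
  sorted[0] = $YxXyxxYyXXYyXxYy  (last char: 'y')
  sorted[1] = XXYyXxYy$YxXyxxYy  (last char: 'y')
  sorted[2] = XYyXxYy$YxXyxxYyX  (last char: 'X')
  sorted[3] = XxYy$YxXyxxYyXXYy  (last char: 'y')
  sorted[4] = XyxxYyXXYyXxYy$Yx  (last char: 'x')
  sorted[5] = YxXyxxYyXXYyXxYy$  (last char: '$')
  sorted[6] = Yy$YxXyxxYyXXYyXx  (last char: 'x')
  sorted[7] = YyXXYyXxYy$YxXyxx  (last char: 'x')
  sorted[8] = YyXxYy$YxXyxxYyXX  (last char: 'X')
  sorted[9] = xXyxxYyXXYyXxYy$Y  (last char: 'Y')
  sorted[10] = xYy$YxXyxxYyXXYyX  (last char: 'X')
  sorted[11] = xYyXXYyXxYy$YxXyx  (last char: 'x')
  sorted[12] = xxYyXXYyXxYy$YxXy  (last char: 'y')
  sorted[13] = y$YxXyxxYyXXYyXxY  (last char: 'Y')
  sorted[14] = yXXYyXxYy$YxXyxxY  (last char: 'Y')
  sorted[15] = yXxYy$YxXyxxYyXXY  (last char: 'Y')
  sorted[16] = yxxYyXXYyXxYy$YxX  (last char: 'X')
Last column: yyXyx$xxXYXxyYYYX
Original string S is at sorted index 5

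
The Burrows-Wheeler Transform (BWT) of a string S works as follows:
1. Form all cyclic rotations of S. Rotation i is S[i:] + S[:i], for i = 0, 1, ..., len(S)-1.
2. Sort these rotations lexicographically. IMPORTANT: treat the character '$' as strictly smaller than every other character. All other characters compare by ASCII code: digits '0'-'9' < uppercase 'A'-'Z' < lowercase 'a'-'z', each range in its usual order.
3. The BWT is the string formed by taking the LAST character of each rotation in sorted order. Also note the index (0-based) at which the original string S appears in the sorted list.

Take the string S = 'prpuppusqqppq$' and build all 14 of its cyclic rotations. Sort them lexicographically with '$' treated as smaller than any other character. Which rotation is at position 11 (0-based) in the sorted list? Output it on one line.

Answer: sqqppq$prpuppu

Derivation:
All 14 rotations (rotation i = S[i:]+S[:i]):
  rot[0] = prpuppusqqppq$
  rot[1] = rpuppusqqppq$p
  rot[2] = puppusqqppq$pr
  rot[3] = uppusqqppq$prp
  rot[4] = ppusqqppq$prpu
  rot[5] = pusqqppq$prpup
  rot[6] = usqqppq$prpupp
  rot[7] = sqqppq$prpuppu
  rot[8] = qqppq$prpuppus
  rot[9] = qppq$prpuppusq
  rot[10] = ppq$prpuppusqq
  rot[11] = pq$prpuppusqqp
  rot[12] = q$prpuppusqqpp
  rot[13] = $prpuppusqqppq
Sorted (with $ < everything):
  sorted[0] = $prpuppusqqppq
  sorted[1] = ppq$prpuppusqq
  sorted[2] = ppusqqppq$prpu
  sorted[3] = pq$prpuppusqqp
  sorted[4] = prpuppusqqppq$
  sorted[5] = puppusqqppq$pr
  sorted[6] = pusqqppq$prpup
  sorted[7] = q$prpuppusqqpp
  sorted[8] = qppq$prpuppusq
  sorted[9] = qqppq$prpuppus
  sorted[10] = rpuppusqqppq$p
  sorted[11] = sqqppq$prpuppu
  sorted[12] = uppusqqppq$prp
  sorted[13] = usqqppq$prpupp
sorted[11] = sqqppq$prpuppu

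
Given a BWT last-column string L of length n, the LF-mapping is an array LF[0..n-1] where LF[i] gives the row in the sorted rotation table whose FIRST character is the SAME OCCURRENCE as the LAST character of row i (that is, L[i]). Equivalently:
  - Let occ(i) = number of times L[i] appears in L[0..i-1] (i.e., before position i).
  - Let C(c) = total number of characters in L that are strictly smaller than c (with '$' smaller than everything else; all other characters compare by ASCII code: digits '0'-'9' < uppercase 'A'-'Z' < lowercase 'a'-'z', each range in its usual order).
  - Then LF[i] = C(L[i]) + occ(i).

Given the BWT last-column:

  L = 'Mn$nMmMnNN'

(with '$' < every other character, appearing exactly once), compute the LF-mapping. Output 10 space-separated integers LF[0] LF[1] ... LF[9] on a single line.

Answer: 1 7 0 8 2 6 3 9 4 5

Derivation:
Char counts: '$':1, 'M':3, 'N':2, 'm':1, 'n':3
C (first-col start): C('$')=0, C('M')=1, C('N')=4, C('m')=6, C('n')=7
L[0]='M': occ=0, LF[0]=C('M')+0=1+0=1
L[1]='n': occ=0, LF[1]=C('n')+0=7+0=7
L[2]='$': occ=0, LF[2]=C('$')+0=0+0=0
L[3]='n': occ=1, LF[3]=C('n')+1=7+1=8
L[4]='M': occ=1, LF[4]=C('M')+1=1+1=2
L[5]='m': occ=0, LF[5]=C('m')+0=6+0=6
L[6]='M': occ=2, LF[6]=C('M')+2=1+2=3
L[7]='n': occ=2, LF[7]=C('n')+2=7+2=9
L[8]='N': occ=0, LF[8]=C('N')+0=4+0=4
L[9]='N': occ=1, LF[9]=C('N')+1=4+1=5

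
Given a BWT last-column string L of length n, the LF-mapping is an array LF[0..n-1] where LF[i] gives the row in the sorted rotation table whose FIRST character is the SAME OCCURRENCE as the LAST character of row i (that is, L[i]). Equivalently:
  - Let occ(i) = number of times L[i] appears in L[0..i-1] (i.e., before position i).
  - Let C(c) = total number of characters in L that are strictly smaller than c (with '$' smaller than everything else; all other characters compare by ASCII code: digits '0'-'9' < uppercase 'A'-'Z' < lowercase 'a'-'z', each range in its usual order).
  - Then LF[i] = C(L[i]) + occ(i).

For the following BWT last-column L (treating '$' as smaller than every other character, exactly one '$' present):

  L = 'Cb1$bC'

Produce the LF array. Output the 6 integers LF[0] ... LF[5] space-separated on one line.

Answer: 2 4 1 0 5 3

Derivation:
Char counts: '$':1, '1':1, 'C':2, 'b':2
C (first-col start): C('$')=0, C('1')=1, C('C')=2, C('b')=4
L[0]='C': occ=0, LF[0]=C('C')+0=2+0=2
L[1]='b': occ=0, LF[1]=C('b')+0=4+0=4
L[2]='1': occ=0, LF[2]=C('1')+0=1+0=1
L[3]='$': occ=0, LF[3]=C('$')+0=0+0=0
L[4]='b': occ=1, LF[4]=C('b')+1=4+1=5
L[5]='C': occ=1, LF[5]=C('C')+1=2+1=3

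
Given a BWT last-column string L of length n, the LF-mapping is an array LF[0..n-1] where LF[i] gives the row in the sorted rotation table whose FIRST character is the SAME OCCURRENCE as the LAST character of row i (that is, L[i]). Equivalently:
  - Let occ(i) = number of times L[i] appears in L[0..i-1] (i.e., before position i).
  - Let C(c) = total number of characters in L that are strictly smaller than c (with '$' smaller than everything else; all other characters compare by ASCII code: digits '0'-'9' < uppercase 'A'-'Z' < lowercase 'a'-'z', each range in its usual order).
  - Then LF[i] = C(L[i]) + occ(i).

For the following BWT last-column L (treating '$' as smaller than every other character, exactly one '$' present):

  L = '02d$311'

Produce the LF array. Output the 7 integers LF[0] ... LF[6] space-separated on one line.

Answer: 1 4 6 0 5 2 3

Derivation:
Char counts: '$':1, '0':1, '1':2, '2':1, '3':1, 'd':1
C (first-col start): C('$')=0, C('0')=1, C('1')=2, C('2')=4, C('3')=5, C('d')=6
L[0]='0': occ=0, LF[0]=C('0')+0=1+0=1
L[1]='2': occ=0, LF[1]=C('2')+0=4+0=4
L[2]='d': occ=0, LF[2]=C('d')+0=6+0=6
L[3]='$': occ=0, LF[3]=C('$')+0=0+0=0
L[4]='3': occ=0, LF[4]=C('3')+0=5+0=5
L[5]='1': occ=0, LF[5]=C('1')+0=2+0=2
L[6]='1': occ=1, LF[6]=C('1')+1=2+1=3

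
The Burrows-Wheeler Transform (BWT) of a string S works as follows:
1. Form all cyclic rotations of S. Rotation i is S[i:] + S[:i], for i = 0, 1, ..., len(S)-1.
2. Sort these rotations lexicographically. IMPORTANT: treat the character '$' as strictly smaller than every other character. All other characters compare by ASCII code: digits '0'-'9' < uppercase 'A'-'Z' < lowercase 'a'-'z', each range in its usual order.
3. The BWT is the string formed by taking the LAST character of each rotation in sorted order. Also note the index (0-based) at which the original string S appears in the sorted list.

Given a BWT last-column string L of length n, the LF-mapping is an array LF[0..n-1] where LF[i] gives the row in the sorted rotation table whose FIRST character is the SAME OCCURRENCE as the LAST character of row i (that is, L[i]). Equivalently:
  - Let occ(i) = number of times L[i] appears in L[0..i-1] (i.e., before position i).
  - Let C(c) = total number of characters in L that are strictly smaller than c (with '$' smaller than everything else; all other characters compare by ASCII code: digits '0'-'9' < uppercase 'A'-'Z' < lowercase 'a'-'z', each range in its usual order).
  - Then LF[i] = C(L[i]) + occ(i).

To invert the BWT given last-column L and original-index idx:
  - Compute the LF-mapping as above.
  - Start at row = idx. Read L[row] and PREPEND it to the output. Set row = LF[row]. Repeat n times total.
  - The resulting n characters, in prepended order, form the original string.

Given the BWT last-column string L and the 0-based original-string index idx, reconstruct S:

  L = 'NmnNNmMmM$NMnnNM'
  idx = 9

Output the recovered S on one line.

LF mapping: 5 10 13 6 7 11 1 12 2 0 8 3 14 15 9 4
Walk LF starting at row 9, prepending L[row]:
  step 1: row=9, L[9]='$', prepend. Next row=LF[9]=0
  step 2: row=0, L[0]='N', prepend. Next row=LF[0]=5
  step 3: row=5, L[5]='m', prepend. Next row=LF[5]=11
  step 4: row=11, L[11]='M', prepend. Next row=LF[11]=3
  step 5: row=3, L[3]='N', prepend. Next row=LF[3]=6
  step 6: row=6, L[6]='M', prepend. Next row=LF[6]=1
  step 7: row=1, L[1]='m', prepend. Next row=LF[1]=10
  step 8: row=10, L[10]='N', prepend. Next row=LF[10]=8
  step 9: row=8, L[8]='M', prepend. Next row=LF[8]=2
  step 10: row=2, L[2]='n', prepend. Next row=LF[2]=13
  step 11: row=13, L[13]='n', prepend. Next row=LF[13]=15
  step 12: row=15, L[15]='M', prepend. Next row=LF[15]=4
  step 13: row=4, L[4]='N', prepend. Next row=LF[4]=7
  step 14: row=7, L[7]='m', prepend. Next row=LF[7]=12
  step 15: row=12, L[12]='n', prepend. Next row=LF[12]=14
  step 16: row=14, L[14]='N', prepend. Next row=LF[14]=9
Reversed output: NnmNMnnMNmMNMmN$

Answer: NnmNMnnMNmMNMmN$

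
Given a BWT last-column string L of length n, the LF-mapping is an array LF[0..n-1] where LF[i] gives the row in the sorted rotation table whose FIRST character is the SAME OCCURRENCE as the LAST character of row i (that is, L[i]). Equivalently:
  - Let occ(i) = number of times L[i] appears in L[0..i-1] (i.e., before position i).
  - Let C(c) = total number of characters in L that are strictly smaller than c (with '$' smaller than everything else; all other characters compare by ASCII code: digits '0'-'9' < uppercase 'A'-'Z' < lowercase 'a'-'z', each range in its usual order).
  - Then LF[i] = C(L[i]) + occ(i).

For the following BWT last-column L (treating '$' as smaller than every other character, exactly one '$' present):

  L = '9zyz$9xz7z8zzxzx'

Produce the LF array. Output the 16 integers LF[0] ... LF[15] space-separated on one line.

Char counts: '$':1, '7':1, '8':1, '9':2, 'x':3, 'y':1, 'z':7
C (first-col start): C('$')=0, C('7')=1, C('8')=2, C('9')=3, C('x')=5, C('y')=8, C('z')=9
L[0]='9': occ=0, LF[0]=C('9')+0=3+0=3
L[1]='z': occ=0, LF[1]=C('z')+0=9+0=9
L[2]='y': occ=0, LF[2]=C('y')+0=8+0=8
L[3]='z': occ=1, LF[3]=C('z')+1=9+1=10
L[4]='$': occ=0, LF[4]=C('$')+0=0+0=0
L[5]='9': occ=1, LF[5]=C('9')+1=3+1=4
L[6]='x': occ=0, LF[6]=C('x')+0=5+0=5
L[7]='z': occ=2, LF[7]=C('z')+2=9+2=11
L[8]='7': occ=0, LF[8]=C('7')+0=1+0=1
L[9]='z': occ=3, LF[9]=C('z')+3=9+3=12
L[10]='8': occ=0, LF[10]=C('8')+0=2+0=2
L[11]='z': occ=4, LF[11]=C('z')+4=9+4=13
L[12]='z': occ=5, LF[12]=C('z')+5=9+5=14
L[13]='x': occ=1, LF[13]=C('x')+1=5+1=6
L[14]='z': occ=6, LF[14]=C('z')+6=9+6=15
L[15]='x': occ=2, LF[15]=C('x')+2=5+2=7

Answer: 3 9 8 10 0 4 5 11 1 12 2 13 14 6 15 7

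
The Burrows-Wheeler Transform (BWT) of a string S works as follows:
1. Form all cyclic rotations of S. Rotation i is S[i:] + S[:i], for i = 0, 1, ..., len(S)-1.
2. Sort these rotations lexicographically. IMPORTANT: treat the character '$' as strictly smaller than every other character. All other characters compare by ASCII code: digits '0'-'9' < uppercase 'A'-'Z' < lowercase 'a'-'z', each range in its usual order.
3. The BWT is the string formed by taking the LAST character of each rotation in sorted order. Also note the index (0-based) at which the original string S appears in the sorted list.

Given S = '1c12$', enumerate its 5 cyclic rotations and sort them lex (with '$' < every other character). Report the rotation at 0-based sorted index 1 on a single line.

All 5 rotations (rotation i = S[i:]+S[:i]):
  rot[0] = 1c12$
  rot[1] = c12$1
  rot[2] = 12$1c
  rot[3] = 2$1c1
  rot[4] = $1c12
Sorted (with $ < everything):
  sorted[0] = $1c12
  sorted[1] = 12$1c
  sorted[2] = 1c12$
  sorted[3] = 2$1c1
  sorted[4] = c12$1
sorted[1] = 12$1c

Answer: 12$1c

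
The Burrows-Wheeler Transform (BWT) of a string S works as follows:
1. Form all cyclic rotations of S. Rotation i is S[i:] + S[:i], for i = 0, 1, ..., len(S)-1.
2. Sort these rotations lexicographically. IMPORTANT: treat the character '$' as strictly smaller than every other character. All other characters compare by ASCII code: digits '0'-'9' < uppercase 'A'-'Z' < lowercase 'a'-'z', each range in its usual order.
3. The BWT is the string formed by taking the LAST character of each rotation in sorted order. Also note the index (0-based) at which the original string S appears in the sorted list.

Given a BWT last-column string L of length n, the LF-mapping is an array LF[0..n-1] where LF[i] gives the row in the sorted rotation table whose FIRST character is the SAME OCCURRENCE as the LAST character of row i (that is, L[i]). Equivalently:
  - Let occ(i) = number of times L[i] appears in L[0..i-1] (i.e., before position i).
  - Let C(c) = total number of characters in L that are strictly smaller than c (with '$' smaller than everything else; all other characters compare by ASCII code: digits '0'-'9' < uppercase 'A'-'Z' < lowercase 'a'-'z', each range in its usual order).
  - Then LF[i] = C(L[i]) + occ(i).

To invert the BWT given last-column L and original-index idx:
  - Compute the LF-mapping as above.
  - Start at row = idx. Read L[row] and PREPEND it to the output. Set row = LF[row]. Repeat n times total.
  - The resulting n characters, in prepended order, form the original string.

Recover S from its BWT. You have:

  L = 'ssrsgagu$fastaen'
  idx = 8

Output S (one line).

LF mapping: 10 11 9 12 6 1 7 15 0 5 2 13 14 3 4 8
Walk LF starting at row 8, prepending L[row]:
  step 1: row=8, L[8]='$', prepend. Next row=LF[8]=0
  step 2: row=0, L[0]='s', prepend. Next row=LF[0]=10
  step 3: row=10, L[10]='a', prepend. Next row=LF[10]=2
  step 4: row=2, L[2]='r', prepend. Next row=LF[2]=9
  step 5: row=9, L[9]='f', prepend. Next row=LF[9]=5
  step 6: row=5, L[5]='a', prepend. Next row=LF[5]=1
  step 7: row=1, L[1]='s', prepend. Next row=LF[1]=11
  step 8: row=11, L[11]='s', prepend. Next row=LF[11]=13
  step 9: row=13, L[13]='a', prepend. Next row=LF[13]=3
  step 10: row=3, L[3]='s', prepend. Next row=LF[3]=12
  step 11: row=12, L[12]='t', prepend. Next row=LF[12]=14
  step 12: row=14, L[14]='e', prepend. Next row=LF[14]=4
  step 13: row=4, L[4]='g', prepend. Next row=LF[4]=6
  step 14: row=6, L[6]='g', prepend. Next row=LF[6]=7
  step 15: row=7, L[7]='u', prepend. Next row=LF[7]=15
  step 16: row=15, L[15]='n', prepend. Next row=LF[15]=8
Reversed output: nuggetsassafras$

Answer: nuggetsassafras$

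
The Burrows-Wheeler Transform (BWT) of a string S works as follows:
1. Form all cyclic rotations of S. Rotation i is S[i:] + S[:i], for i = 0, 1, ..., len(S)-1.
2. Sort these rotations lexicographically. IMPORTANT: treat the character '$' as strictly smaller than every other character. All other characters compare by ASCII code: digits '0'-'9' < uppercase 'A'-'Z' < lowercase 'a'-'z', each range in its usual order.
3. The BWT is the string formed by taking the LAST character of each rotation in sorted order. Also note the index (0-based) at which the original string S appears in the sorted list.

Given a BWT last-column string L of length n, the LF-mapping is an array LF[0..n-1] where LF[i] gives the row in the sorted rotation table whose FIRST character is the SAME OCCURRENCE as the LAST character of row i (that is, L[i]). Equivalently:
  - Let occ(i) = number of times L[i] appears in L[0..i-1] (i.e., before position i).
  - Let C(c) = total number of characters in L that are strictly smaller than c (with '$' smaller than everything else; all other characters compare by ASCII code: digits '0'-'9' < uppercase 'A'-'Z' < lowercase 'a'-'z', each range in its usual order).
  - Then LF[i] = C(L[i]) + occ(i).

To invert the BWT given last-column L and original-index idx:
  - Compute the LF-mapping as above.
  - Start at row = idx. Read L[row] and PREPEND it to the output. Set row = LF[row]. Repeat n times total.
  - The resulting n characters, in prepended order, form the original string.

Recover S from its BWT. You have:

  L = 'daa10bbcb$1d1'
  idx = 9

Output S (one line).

Answer: bba11cba01dd$

Derivation:
LF mapping: 11 5 6 2 1 7 8 10 9 0 3 12 4
Walk LF starting at row 9, prepending L[row]:
  step 1: row=9, L[9]='$', prepend. Next row=LF[9]=0
  step 2: row=0, L[0]='d', prepend. Next row=LF[0]=11
  step 3: row=11, L[11]='d', prepend. Next row=LF[11]=12
  step 4: row=12, L[12]='1', prepend. Next row=LF[12]=4
  step 5: row=4, L[4]='0', prepend. Next row=LF[4]=1
  step 6: row=1, L[1]='a', prepend. Next row=LF[1]=5
  step 7: row=5, L[5]='b', prepend. Next row=LF[5]=7
  step 8: row=7, L[7]='c', prepend. Next row=LF[7]=10
  step 9: row=10, L[10]='1', prepend. Next row=LF[10]=3
  step 10: row=3, L[3]='1', prepend. Next row=LF[3]=2
  step 11: row=2, L[2]='a', prepend. Next row=LF[2]=6
  step 12: row=6, L[6]='b', prepend. Next row=LF[6]=8
  step 13: row=8, L[8]='b', prepend. Next row=LF[8]=9
Reversed output: bba11cba01dd$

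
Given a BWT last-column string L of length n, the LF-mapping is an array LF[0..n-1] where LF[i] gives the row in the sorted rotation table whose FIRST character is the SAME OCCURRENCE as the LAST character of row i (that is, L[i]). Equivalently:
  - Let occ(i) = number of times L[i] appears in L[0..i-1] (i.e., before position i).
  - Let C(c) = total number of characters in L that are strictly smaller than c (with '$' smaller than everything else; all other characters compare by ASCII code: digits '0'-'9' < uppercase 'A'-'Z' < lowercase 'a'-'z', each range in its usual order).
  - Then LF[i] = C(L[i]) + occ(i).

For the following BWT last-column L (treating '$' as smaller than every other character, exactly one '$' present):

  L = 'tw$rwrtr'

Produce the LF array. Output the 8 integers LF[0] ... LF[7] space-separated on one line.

Answer: 4 6 0 1 7 2 5 3

Derivation:
Char counts: '$':1, 'r':3, 't':2, 'w':2
C (first-col start): C('$')=0, C('r')=1, C('t')=4, C('w')=6
L[0]='t': occ=0, LF[0]=C('t')+0=4+0=4
L[1]='w': occ=0, LF[1]=C('w')+0=6+0=6
L[2]='$': occ=0, LF[2]=C('$')+0=0+0=0
L[3]='r': occ=0, LF[3]=C('r')+0=1+0=1
L[4]='w': occ=1, LF[4]=C('w')+1=6+1=7
L[5]='r': occ=1, LF[5]=C('r')+1=1+1=2
L[6]='t': occ=1, LF[6]=C('t')+1=4+1=5
L[7]='r': occ=2, LF[7]=C('r')+2=1+2=3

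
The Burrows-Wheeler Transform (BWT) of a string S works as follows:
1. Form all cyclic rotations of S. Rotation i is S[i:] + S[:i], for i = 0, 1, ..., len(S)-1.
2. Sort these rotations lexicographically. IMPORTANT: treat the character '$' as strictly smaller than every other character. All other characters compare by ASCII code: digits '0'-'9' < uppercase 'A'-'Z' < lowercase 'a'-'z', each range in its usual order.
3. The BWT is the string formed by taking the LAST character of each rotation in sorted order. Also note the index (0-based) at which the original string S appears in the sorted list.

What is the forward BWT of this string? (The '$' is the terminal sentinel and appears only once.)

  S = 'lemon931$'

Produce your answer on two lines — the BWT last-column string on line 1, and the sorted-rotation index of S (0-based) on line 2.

Answer: 139nl$eom
5

Derivation:
All 9 rotations (rotation i = S[i:]+S[:i]):
  rot[0] = lemon931$
  rot[1] = emon931$l
  rot[2] = mon931$le
  rot[3] = on931$lem
  rot[4] = n931$lemo
  rot[5] = 931$lemon
  rot[6] = 31$lemon9
  rot[7] = 1$lemon93
  rot[8] = $lemon931
Sorted (with $ < everything):
  sorted[0] = $lemon931  (last char: '1')
  sorted[1] = 1$lemon93  (last char: '3')
  sorted[2] = 31$lemon9  (last char: '9')
  sorted[3] = 931$lemon  (last char: 'n')
  sorted[4] = emon931$l  (last char: 'l')
  sorted[5] = lemon931$  (last char: '$')
  sorted[6] = mon931$le  (last char: 'e')
  sorted[7] = n931$lemo  (last char: 'o')
  sorted[8] = on931$lem  (last char: 'm')
Last column: 139nl$eom
Original string S is at sorted index 5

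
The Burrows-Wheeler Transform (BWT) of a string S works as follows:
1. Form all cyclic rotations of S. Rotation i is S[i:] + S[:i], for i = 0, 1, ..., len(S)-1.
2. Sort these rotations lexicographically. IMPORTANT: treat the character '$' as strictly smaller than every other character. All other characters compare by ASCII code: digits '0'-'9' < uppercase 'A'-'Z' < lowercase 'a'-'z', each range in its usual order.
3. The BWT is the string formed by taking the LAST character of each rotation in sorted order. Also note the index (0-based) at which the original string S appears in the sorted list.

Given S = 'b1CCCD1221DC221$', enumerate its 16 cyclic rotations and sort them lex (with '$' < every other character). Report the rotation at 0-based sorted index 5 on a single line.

Answer: 21$b1CCCD1221DC2

Derivation:
All 16 rotations (rotation i = S[i:]+S[:i]):
  rot[0] = b1CCCD1221DC221$
  rot[1] = 1CCCD1221DC221$b
  rot[2] = CCCD1221DC221$b1
  rot[3] = CCD1221DC221$b1C
  rot[4] = CD1221DC221$b1CC
  rot[5] = D1221DC221$b1CCC
  rot[6] = 1221DC221$b1CCCD
  rot[7] = 221DC221$b1CCCD1
  rot[8] = 21DC221$b1CCCD12
  rot[9] = 1DC221$b1CCCD122
  rot[10] = DC221$b1CCCD1221
  rot[11] = C221$b1CCCD1221D
  rot[12] = 221$b1CCCD1221DC
  rot[13] = 21$b1CCCD1221DC2
  rot[14] = 1$b1CCCD1221DC22
  rot[15] = $b1CCCD1221DC221
Sorted (with $ < everything):
  sorted[0] = $b1CCCD1221DC221
  sorted[1] = 1$b1CCCD1221DC22
  sorted[2] = 1221DC221$b1CCCD
  sorted[3] = 1CCCD1221DC221$b
  sorted[4] = 1DC221$b1CCCD122
  sorted[5] = 21$b1CCCD1221DC2
  sorted[6] = 21DC221$b1CCCD12
  sorted[7] = 221$b1CCCD1221DC
  sorted[8] = 221DC221$b1CCCD1
  sorted[9] = C221$b1CCCD1221D
  sorted[10] = CCCD1221DC221$b1
  sorted[11] = CCD1221DC221$b1C
  sorted[12] = CD1221DC221$b1CC
  sorted[13] = D1221DC221$b1CCC
  sorted[14] = DC221$b1CCCD1221
  sorted[15] = b1CCCD1221DC221$
sorted[5] = 21$b1CCCD1221DC2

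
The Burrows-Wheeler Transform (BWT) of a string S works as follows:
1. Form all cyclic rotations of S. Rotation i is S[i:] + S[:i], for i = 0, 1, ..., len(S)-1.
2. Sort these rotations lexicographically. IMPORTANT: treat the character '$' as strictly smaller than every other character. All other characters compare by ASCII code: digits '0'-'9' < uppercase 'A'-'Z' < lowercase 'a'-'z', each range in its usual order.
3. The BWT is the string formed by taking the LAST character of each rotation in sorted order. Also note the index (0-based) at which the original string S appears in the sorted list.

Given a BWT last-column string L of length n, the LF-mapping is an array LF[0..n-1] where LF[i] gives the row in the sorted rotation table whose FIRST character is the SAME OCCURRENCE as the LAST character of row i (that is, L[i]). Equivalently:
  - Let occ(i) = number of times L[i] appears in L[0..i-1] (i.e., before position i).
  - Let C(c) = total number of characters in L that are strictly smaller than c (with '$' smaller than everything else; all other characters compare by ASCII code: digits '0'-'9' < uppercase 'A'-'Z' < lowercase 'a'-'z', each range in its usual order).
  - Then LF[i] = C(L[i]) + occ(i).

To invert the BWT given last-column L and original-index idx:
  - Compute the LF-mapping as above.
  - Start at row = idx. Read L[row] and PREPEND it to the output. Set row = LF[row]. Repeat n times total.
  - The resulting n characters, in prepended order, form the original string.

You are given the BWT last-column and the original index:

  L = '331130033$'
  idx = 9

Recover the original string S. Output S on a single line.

Answer: 333110303$

Derivation:
LF mapping: 5 6 3 4 7 1 2 8 9 0
Walk LF starting at row 9, prepending L[row]:
  step 1: row=9, L[9]='$', prepend. Next row=LF[9]=0
  step 2: row=0, L[0]='3', prepend. Next row=LF[0]=5
  step 3: row=5, L[5]='0', prepend. Next row=LF[5]=1
  step 4: row=1, L[1]='3', prepend. Next row=LF[1]=6
  step 5: row=6, L[6]='0', prepend. Next row=LF[6]=2
  step 6: row=2, L[2]='1', prepend. Next row=LF[2]=3
  step 7: row=3, L[3]='1', prepend. Next row=LF[3]=4
  step 8: row=4, L[4]='3', prepend. Next row=LF[4]=7
  step 9: row=7, L[7]='3', prepend. Next row=LF[7]=8
  step 10: row=8, L[8]='3', prepend. Next row=LF[8]=9
Reversed output: 333110303$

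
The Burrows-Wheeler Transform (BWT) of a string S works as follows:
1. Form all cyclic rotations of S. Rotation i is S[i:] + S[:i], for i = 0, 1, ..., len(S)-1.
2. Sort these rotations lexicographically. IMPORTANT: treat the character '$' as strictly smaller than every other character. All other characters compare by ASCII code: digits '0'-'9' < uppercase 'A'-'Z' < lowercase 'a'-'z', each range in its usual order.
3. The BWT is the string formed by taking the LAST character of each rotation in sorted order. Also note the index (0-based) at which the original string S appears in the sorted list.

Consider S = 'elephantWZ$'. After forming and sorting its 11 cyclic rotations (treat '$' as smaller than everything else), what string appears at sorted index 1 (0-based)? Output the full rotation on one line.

Answer: WZ$elephant

Derivation:
All 11 rotations (rotation i = S[i:]+S[:i]):
  rot[0] = elephantWZ$
  rot[1] = lephantWZ$e
  rot[2] = ephantWZ$el
  rot[3] = phantWZ$ele
  rot[4] = hantWZ$elep
  rot[5] = antWZ$eleph
  rot[6] = ntWZ$elepha
  rot[7] = tWZ$elephan
  rot[8] = WZ$elephant
  rot[9] = Z$elephantW
  rot[10] = $elephantWZ
Sorted (with $ < everything):
  sorted[0] = $elephantWZ
  sorted[1] = WZ$elephant
  sorted[2] = Z$elephantW
  sorted[3] = antWZ$eleph
  sorted[4] = elephantWZ$
  sorted[5] = ephantWZ$el
  sorted[6] = hantWZ$elep
  sorted[7] = lephantWZ$e
  sorted[8] = ntWZ$elepha
  sorted[9] = phantWZ$ele
  sorted[10] = tWZ$elephan
sorted[1] = WZ$elephant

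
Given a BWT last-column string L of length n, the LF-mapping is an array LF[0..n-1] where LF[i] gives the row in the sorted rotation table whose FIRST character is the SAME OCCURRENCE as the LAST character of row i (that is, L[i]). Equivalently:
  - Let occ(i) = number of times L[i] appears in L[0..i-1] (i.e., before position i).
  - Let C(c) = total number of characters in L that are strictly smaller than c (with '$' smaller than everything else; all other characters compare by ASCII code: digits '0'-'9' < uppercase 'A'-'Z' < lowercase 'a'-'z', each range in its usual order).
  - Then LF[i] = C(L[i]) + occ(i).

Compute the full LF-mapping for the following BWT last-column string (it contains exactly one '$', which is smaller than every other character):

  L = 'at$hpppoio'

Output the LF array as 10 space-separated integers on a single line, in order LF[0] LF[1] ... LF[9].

Answer: 1 9 0 2 6 7 8 4 3 5

Derivation:
Char counts: '$':1, 'a':1, 'h':1, 'i':1, 'o':2, 'p':3, 't':1
C (first-col start): C('$')=0, C('a')=1, C('h')=2, C('i')=3, C('o')=4, C('p')=6, C('t')=9
L[0]='a': occ=0, LF[0]=C('a')+0=1+0=1
L[1]='t': occ=0, LF[1]=C('t')+0=9+0=9
L[2]='$': occ=0, LF[2]=C('$')+0=0+0=0
L[3]='h': occ=0, LF[3]=C('h')+0=2+0=2
L[4]='p': occ=0, LF[4]=C('p')+0=6+0=6
L[5]='p': occ=1, LF[5]=C('p')+1=6+1=7
L[6]='p': occ=2, LF[6]=C('p')+2=6+2=8
L[7]='o': occ=0, LF[7]=C('o')+0=4+0=4
L[8]='i': occ=0, LF[8]=C('i')+0=3+0=3
L[9]='o': occ=1, LF[9]=C('o')+1=4+1=5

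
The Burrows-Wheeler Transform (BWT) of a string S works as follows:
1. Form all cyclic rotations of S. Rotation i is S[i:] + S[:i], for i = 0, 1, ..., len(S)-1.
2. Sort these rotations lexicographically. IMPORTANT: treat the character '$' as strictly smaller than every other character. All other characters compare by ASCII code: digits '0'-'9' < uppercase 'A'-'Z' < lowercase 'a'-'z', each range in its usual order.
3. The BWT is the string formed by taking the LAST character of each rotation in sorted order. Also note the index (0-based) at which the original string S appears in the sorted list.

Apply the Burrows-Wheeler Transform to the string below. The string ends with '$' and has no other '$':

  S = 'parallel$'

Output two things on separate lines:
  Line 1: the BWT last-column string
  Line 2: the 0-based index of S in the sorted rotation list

All 9 rotations (rotation i = S[i:]+S[:i]):
  rot[0] = parallel$
  rot[1] = arallel$p
  rot[2] = rallel$pa
  rot[3] = allel$par
  rot[4] = llel$para
  rot[5] = lel$paral
  rot[6] = el$parall
  rot[7] = l$paralle
  rot[8] = $parallel
Sorted (with $ < everything):
  sorted[0] = $parallel  (last char: 'l')
  sorted[1] = allel$par  (last char: 'r')
  sorted[2] = arallel$p  (last char: 'p')
  sorted[3] = el$parall  (last char: 'l')
  sorted[4] = l$paralle  (last char: 'e')
  sorted[5] = lel$paral  (last char: 'l')
  sorted[6] = llel$para  (last char: 'a')
  sorted[7] = parallel$  (last char: '$')
  sorted[8] = rallel$pa  (last char: 'a')
Last column: lrplela$a
Original string S is at sorted index 7

Answer: lrplela$a
7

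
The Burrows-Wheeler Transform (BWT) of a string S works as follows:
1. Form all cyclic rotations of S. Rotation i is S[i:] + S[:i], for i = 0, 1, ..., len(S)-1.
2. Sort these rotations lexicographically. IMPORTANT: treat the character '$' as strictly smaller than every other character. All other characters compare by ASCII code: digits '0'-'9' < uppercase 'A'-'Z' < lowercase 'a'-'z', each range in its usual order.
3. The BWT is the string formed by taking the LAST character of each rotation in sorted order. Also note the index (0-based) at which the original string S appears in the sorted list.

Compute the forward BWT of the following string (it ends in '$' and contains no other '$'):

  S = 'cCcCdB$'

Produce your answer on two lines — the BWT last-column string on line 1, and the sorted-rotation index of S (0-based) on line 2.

All 7 rotations (rotation i = S[i:]+S[:i]):
  rot[0] = cCcCdB$
  rot[1] = CcCdB$c
  rot[2] = cCdB$cC
  rot[3] = CdB$cCc
  rot[4] = dB$cCcC
  rot[5] = B$cCcCd
  rot[6] = $cCcCdB
Sorted (with $ < everything):
  sorted[0] = $cCcCdB  (last char: 'B')
  sorted[1] = B$cCcCd  (last char: 'd')
  sorted[2] = CcCdB$c  (last char: 'c')
  sorted[3] = CdB$cCc  (last char: 'c')
  sorted[4] = cCcCdB$  (last char: '$')
  sorted[5] = cCdB$cC  (last char: 'C')
  sorted[6] = dB$cCcC  (last char: 'C')
Last column: Bdcc$CC
Original string S is at sorted index 4

Answer: Bdcc$CC
4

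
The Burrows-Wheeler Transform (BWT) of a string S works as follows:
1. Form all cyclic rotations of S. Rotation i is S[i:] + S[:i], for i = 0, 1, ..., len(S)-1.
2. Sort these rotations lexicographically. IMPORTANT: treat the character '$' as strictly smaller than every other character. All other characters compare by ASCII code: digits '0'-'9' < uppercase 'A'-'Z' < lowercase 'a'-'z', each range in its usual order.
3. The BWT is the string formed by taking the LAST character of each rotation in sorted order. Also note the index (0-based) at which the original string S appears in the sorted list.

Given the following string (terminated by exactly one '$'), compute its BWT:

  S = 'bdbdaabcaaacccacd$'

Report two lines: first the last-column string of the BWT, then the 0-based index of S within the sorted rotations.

Answer: dcdaaacad$bccaacbb
9

Derivation:
All 18 rotations (rotation i = S[i:]+S[:i]):
  rot[0] = bdbdaabcaaacccacd$
  rot[1] = dbdaabcaaacccacd$b
  rot[2] = bdaabcaaacccacd$bd
  rot[3] = daabcaaacccacd$bdb
  rot[4] = aabcaaacccacd$bdbd
  rot[5] = abcaaacccacd$bdbda
  rot[6] = bcaaacccacd$bdbdaa
  rot[7] = caaacccacd$bdbdaab
  rot[8] = aaacccacd$bdbdaabc
  rot[9] = aacccacd$bdbdaabca
  rot[10] = acccacd$bdbdaabcaa
  rot[11] = cccacd$bdbdaabcaaa
  rot[12] = ccacd$bdbdaabcaaac
  rot[13] = cacd$bdbdaabcaaacc
  rot[14] = acd$bdbdaabcaaaccc
  rot[15] = cd$bdbdaabcaaaccca
  rot[16] = d$bdbdaabcaaacccac
  rot[17] = $bdbdaabcaaacccacd
Sorted (with $ < everything):
  sorted[0] = $bdbdaabcaaacccacd  (last char: 'd')
  sorted[1] = aaacccacd$bdbdaabc  (last char: 'c')
  sorted[2] = aabcaaacccacd$bdbd  (last char: 'd')
  sorted[3] = aacccacd$bdbdaabca  (last char: 'a')
  sorted[4] = abcaaacccacd$bdbda  (last char: 'a')
  sorted[5] = acccacd$bdbdaabcaa  (last char: 'a')
  sorted[6] = acd$bdbdaabcaaaccc  (last char: 'c')
  sorted[7] = bcaaacccacd$bdbdaa  (last char: 'a')
  sorted[8] = bdaabcaaacccacd$bd  (last char: 'd')
  sorted[9] = bdbdaabcaaacccacd$  (last char: '$')
  sorted[10] = caaacccacd$bdbdaab  (last char: 'b')
  sorted[11] = cacd$bdbdaabcaaacc  (last char: 'c')
  sorted[12] = ccacd$bdbdaabcaaac  (last char: 'c')
  sorted[13] = cccacd$bdbdaabcaaa  (last char: 'a')
  sorted[14] = cd$bdbdaabcaaaccca  (last char: 'a')
  sorted[15] = d$bdbdaabcaaacccac  (last char: 'c')
  sorted[16] = daabcaaacccacd$bdb  (last char: 'b')
  sorted[17] = dbdaabcaaacccacd$b  (last char: 'b')
Last column: dcdaaacad$bccaacbb
Original string S is at sorted index 9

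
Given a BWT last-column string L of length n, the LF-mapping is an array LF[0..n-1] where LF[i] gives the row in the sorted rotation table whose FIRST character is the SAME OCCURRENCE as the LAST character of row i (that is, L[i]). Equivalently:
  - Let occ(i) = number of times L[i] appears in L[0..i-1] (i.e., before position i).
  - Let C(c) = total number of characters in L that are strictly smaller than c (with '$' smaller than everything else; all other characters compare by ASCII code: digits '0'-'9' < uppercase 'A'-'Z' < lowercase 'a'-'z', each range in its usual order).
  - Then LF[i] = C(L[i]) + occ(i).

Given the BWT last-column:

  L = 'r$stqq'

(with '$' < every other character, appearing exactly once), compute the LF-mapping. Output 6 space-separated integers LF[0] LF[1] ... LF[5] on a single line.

Char counts: '$':1, 'q':2, 'r':1, 's':1, 't':1
C (first-col start): C('$')=0, C('q')=1, C('r')=3, C('s')=4, C('t')=5
L[0]='r': occ=0, LF[0]=C('r')+0=3+0=3
L[1]='$': occ=0, LF[1]=C('$')+0=0+0=0
L[2]='s': occ=0, LF[2]=C('s')+0=4+0=4
L[3]='t': occ=0, LF[3]=C('t')+0=5+0=5
L[4]='q': occ=0, LF[4]=C('q')+0=1+0=1
L[5]='q': occ=1, LF[5]=C('q')+1=1+1=2

Answer: 3 0 4 5 1 2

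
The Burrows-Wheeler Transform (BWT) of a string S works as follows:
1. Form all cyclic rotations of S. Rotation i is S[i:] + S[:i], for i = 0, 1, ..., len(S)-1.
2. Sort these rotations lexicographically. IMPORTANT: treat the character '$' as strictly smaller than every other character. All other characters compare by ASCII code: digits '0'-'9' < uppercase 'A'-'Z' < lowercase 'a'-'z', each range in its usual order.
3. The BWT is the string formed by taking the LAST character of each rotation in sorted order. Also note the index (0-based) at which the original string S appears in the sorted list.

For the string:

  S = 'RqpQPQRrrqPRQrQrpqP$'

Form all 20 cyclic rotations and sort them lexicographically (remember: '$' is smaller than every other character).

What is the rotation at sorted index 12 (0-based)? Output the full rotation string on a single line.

Answer: pqP$RqpQPQRrrqPRQrQr

Derivation:
All 20 rotations (rotation i = S[i:]+S[:i]):
  rot[0] = RqpQPQRrrqPRQrQrpqP$
  rot[1] = qpQPQRrrqPRQrQrpqP$R
  rot[2] = pQPQRrrqPRQrQrpqP$Rq
  rot[3] = QPQRrrqPRQrQrpqP$Rqp
  rot[4] = PQRrrqPRQrQrpqP$RqpQ
  rot[5] = QRrrqPRQrQrpqP$RqpQP
  rot[6] = RrrqPRQrQrpqP$RqpQPQ
  rot[7] = rrqPRQrQrpqP$RqpQPQR
  rot[8] = rqPRQrQrpqP$RqpQPQRr
  rot[9] = qPRQrQrpqP$RqpQPQRrr
  rot[10] = PRQrQrpqP$RqpQPQRrrq
  rot[11] = RQrQrpqP$RqpQPQRrrqP
  rot[12] = QrQrpqP$RqpQPQRrrqPR
  rot[13] = rQrpqP$RqpQPQRrrqPRQ
  rot[14] = QrpqP$RqpQPQRrrqPRQr
  rot[15] = rpqP$RqpQPQRrrqPRQrQ
  rot[16] = pqP$RqpQPQRrrqPRQrQr
  rot[17] = qP$RqpQPQRrrqPRQrQrp
  rot[18] = P$RqpQPQRrrqPRQrQrpq
  rot[19] = $RqpQPQRrrqPRQrQrpqP
Sorted (with $ < everything):
  sorted[0] = $RqpQPQRrrqPRQrQrpqP
  sorted[1] = P$RqpQPQRrrqPRQrQrpq
  sorted[2] = PQRrrqPRQrQrpqP$RqpQ
  sorted[3] = PRQrQrpqP$RqpQPQRrrq
  sorted[4] = QPQRrrqPRQrQrpqP$Rqp
  sorted[5] = QRrrqPRQrQrpqP$RqpQP
  sorted[6] = QrQrpqP$RqpQPQRrrqPR
  sorted[7] = QrpqP$RqpQPQRrrqPRQr
  sorted[8] = RQrQrpqP$RqpQPQRrrqP
  sorted[9] = RqpQPQRrrqPRQrQrpqP$
  sorted[10] = RrrqPRQrQrpqP$RqpQPQ
  sorted[11] = pQPQRrrqPRQrQrpqP$Rq
  sorted[12] = pqP$RqpQPQRrrqPRQrQr
  sorted[13] = qP$RqpQPQRrrqPRQrQrp
  sorted[14] = qPRQrQrpqP$RqpQPQRrr
  sorted[15] = qpQPQRrrqPRQrQrpqP$R
  sorted[16] = rQrpqP$RqpQPQRrrqPRQ
  sorted[17] = rpqP$RqpQPQRrrqPRQrQ
  sorted[18] = rqPRQrQrpqP$RqpQPQRr
  sorted[19] = rrqPRQrQrpqP$RqpQPQR
sorted[12] = pqP$RqpQPQRrrqPRQrQr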